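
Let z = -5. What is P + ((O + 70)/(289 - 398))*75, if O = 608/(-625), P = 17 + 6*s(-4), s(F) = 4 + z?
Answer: -99451/2725 ≈ -36.496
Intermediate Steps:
s(F) = -1 (s(F) = 4 - 5 = -1)
P = 11 (P = 17 + 6*(-1) = 17 - 6 = 11)
O = -608/625 (O = 608*(-1/625) = -608/625 ≈ -0.97280)
P + ((O + 70)/(289 - 398))*75 = 11 + ((-608/625 + 70)/(289 - 398))*75 = 11 + ((43142/625)/(-109))*75 = 11 + ((43142/625)*(-1/109))*75 = 11 - 43142/68125*75 = 11 - 129426/2725 = -99451/2725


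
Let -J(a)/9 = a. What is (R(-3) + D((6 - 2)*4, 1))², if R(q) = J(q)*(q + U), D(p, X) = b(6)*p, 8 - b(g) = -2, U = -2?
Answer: 625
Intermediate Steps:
b(g) = 10 (b(g) = 8 - 1*(-2) = 8 + 2 = 10)
J(a) = -9*a
D(p, X) = 10*p
R(q) = -9*q*(-2 + q) (R(q) = (-9*q)*(q - 2) = (-9*q)*(-2 + q) = -9*q*(-2 + q))
(R(-3) + D((6 - 2)*4, 1))² = (9*(-3)*(2 - 1*(-3)) + 10*((6 - 2)*4))² = (9*(-3)*(2 + 3) + 10*(4*4))² = (9*(-3)*5 + 10*16)² = (-135 + 160)² = 25² = 625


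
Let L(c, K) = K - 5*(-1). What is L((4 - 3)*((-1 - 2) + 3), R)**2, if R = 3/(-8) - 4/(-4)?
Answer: 2025/64 ≈ 31.641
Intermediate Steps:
R = 5/8 (R = 3*(-1/8) - 4*(-1/4) = -3/8 + 1 = 5/8 ≈ 0.62500)
L(c, K) = 5 + K (L(c, K) = K + 5 = 5 + K)
L((4 - 3)*((-1 - 2) + 3), R)**2 = (5 + 5/8)**2 = (45/8)**2 = 2025/64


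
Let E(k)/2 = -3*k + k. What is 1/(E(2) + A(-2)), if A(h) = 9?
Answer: 1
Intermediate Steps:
E(k) = -4*k (E(k) = 2*(-3*k + k) = 2*(-2*k) = -4*k)
1/(E(2) + A(-2)) = 1/(-4*2 + 9) = 1/(-8 + 9) = 1/1 = 1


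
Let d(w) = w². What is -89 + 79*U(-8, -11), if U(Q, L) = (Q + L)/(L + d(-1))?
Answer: 611/10 ≈ 61.100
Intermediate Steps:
U(Q, L) = (L + Q)/(1 + L) (U(Q, L) = (Q + L)/(L + (-1)²) = (L + Q)/(L + 1) = (L + Q)/(1 + L))
-89 + 79*U(-8, -11) = -89 + 79*((-11 - 8)/(1 - 11)) = -89 + 79*(-19/(-10)) = -89 + 79*(-⅒*(-19)) = -89 + 79*(19/10) = -89 + 1501/10 = 611/10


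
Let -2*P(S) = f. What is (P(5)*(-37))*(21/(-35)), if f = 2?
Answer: -111/5 ≈ -22.200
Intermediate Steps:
P(S) = -1 (P(S) = -½*2 = -1)
(P(5)*(-37))*(21/(-35)) = (-1*(-37))*(21/(-35)) = 37*(21*(-1/35)) = 37*(-⅗) = -111/5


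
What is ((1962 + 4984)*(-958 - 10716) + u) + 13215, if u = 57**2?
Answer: -81071140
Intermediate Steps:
u = 3249
((1962 + 4984)*(-958 - 10716) + u) + 13215 = ((1962 + 4984)*(-958 - 10716) + 3249) + 13215 = (6946*(-11674) + 3249) + 13215 = (-81087604 + 3249) + 13215 = -81084355 + 13215 = -81071140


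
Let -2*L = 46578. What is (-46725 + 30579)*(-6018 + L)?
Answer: 473190822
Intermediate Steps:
L = -23289 (L = -1/2*46578 = -23289)
(-46725 + 30579)*(-6018 + L) = (-46725 + 30579)*(-6018 - 23289) = -16146*(-29307) = 473190822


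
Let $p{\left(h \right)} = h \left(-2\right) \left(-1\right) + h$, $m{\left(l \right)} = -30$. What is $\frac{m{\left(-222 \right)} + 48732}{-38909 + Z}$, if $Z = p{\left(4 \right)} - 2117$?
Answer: $- \frac{24351}{20507} \approx -1.1874$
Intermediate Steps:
$p{\left(h \right)} = 3 h$ ($p{\left(h \right)} = - 2 h \left(-1\right) + h = 2 h + h = 3 h$)
$Z = -2105$ ($Z = 3 \cdot 4 - 2117 = 12 - 2117 = -2105$)
$\frac{m{\left(-222 \right)} + 48732}{-38909 + Z} = \frac{-30 + 48732}{-38909 - 2105} = \frac{48702}{-41014} = 48702 \left(- \frac{1}{41014}\right) = - \frac{24351}{20507}$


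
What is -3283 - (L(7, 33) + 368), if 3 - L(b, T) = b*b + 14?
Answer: -3591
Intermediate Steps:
L(b, T) = -11 - b² (L(b, T) = 3 - (b*b + 14) = 3 - (b² + 14) = 3 - (14 + b²) = 3 + (-14 - b²) = -11 - b²)
-3283 - (L(7, 33) + 368) = -3283 - ((-11 - 1*7²) + 368) = -3283 - ((-11 - 1*49) + 368) = -3283 - ((-11 - 49) + 368) = -3283 - (-60 + 368) = -3283 - 1*308 = -3283 - 308 = -3591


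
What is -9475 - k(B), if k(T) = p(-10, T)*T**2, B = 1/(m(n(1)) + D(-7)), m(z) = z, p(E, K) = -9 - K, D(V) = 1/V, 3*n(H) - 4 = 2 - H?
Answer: -310340531/32768 ≈ -9470.8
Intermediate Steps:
n(H) = 2 - H/3 (n(H) = 4/3 + (2 - H)/3 = 4/3 + (2/3 - H/3) = 2 - H/3)
B = 21/32 (B = 1/((2 - 1/3*1) + 1/(-7)) = 1/((2 - 1/3) - 1/7) = 1/(5/3 - 1/7) = 1/(32/21) = 21/32 ≈ 0.65625)
k(T) = T**2*(-9 - T) (k(T) = (-9 - T)*T**2 = T**2*(-9 - T))
-9475 - k(B) = -9475 - (21/32)**2*(-9 - 1*21/32) = -9475 - 441*(-9 - 21/32)/1024 = -9475 - 441*(-309)/(1024*32) = -9475 - 1*(-136269/32768) = -9475 + 136269/32768 = -310340531/32768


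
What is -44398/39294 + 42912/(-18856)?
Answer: -157709551/46307979 ≈ -3.4057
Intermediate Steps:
-44398/39294 + 42912/(-18856) = -44398*1/39294 + 42912*(-1/18856) = -22199/19647 - 5364/2357 = -157709551/46307979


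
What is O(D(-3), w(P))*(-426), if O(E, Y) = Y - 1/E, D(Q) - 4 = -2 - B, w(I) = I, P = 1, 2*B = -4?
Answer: -639/2 ≈ -319.50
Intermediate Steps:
B = -2 (B = (½)*(-4) = -2)
D(Q) = 4 (D(Q) = 4 + (-2 - 1*(-2)) = 4 + (-2 + 2) = 4 + 0 = 4)
O(D(-3), w(P))*(-426) = (1 - 1/4)*(-426) = (1 - 1*¼)*(-426) = (1 - ¼)*(-426) = (¾)*(-426) = -639/2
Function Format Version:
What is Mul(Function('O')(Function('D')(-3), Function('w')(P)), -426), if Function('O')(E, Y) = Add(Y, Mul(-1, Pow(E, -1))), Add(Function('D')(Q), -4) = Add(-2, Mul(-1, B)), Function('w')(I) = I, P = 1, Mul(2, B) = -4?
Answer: Rational(-639, 2) ≈ -319.50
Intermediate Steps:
B = -2 (B = Mul(Rational(1, 2), -4) = -2)
Function('D')(Q) = 4 (Function('D')(Q) = Add(4, Add(-2, Mul(-1, -2))) = Add(4, Add(-2, 2)) = Add(4, 0) = 4)
Mul(Function('O')(Function('D')(-3), Function('w')(P)), -426) = Mul(Add(1, Mul(-1, Pow(4, -1))), -426) = Mul(Add(1, Mul(-1, Rational(1, 4))), -426) = Mul(Add(1, Rational(-1, 4)), -426) = Mul(Rational(3, 4), -426) = Rational(-639, 2)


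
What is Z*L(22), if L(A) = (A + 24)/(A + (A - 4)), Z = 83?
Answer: 1909/20 ≈ 95.450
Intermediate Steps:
L(A) = (24 + A)/(-4 + 2*A) (L(A) = (24 + A)/(A + (-4 + A)) = (24 + A)/(-4 + 2*A))
Z*L(22) = 83*((24 + 22)/(2*(-2 + 22))) = 83*((½)*46/20) = 83*((½)*(1/20)*46) = 83*(23/20) = 1909/20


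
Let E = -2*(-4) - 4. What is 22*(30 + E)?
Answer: 748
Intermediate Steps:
E = 4 (E = 8 - 4 = 4)
22*(30 + E) = 22*(30 + 4) = 22*34 = 748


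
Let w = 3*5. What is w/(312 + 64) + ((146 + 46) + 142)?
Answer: 125599/376 ≈ 334.04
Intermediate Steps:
w = 15
w/(312 + 64) + ((146 + 46) + 142) = 15/(312 + 64) + ((146 + 46) + 142) = 15/376 + (192 + 142) = 15*(1/376) + 334 = 15/376 + 334 = 125599/376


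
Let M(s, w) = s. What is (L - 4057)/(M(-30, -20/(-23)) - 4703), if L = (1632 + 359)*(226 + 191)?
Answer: -826190/4733 ≈ -174.56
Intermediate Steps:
L = 830247 (L = 1991*417 = 830247)
(L - 4057)/(M(-30, -20/(-23)) - 4703) = (830247 - 4057)/(-30 - 4703) = 826190/(-4733) = 826190*(-1/4733) = -826190/4733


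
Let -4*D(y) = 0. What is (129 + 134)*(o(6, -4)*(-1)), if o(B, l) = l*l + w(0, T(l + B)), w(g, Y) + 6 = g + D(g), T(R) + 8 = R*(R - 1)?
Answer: -2630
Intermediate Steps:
D(y) = 0 (D(y) = -1/4*0 = 0)
T(R) = -8 + R*(-1 + R) (T(R) = -8 + R*(R - 1) = -8 + R*(-1 + R))
w(g, Y) = -6 + g (w(g, Y) = -6 + (g + 0) = -6 + g)
o(B, l) = -6 + l**2 (o(B, l) = l*l + (-6 + 0) = l**2 - 6 = -6 + l**2)
(129 + 134)*(o(6, -4)*(-1)) = (129 + 134)*((-6 + (-4)**2)*(-1)) = 263*((-6 + 16)*(-1)) = 263*(10*(-1)) = 263*(-10) = -2630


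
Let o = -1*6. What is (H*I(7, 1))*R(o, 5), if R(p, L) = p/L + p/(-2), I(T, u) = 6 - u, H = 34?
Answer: 306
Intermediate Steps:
o = -6
R(p, L) = -p/2 + p/L (R(p, L) = p/L + p*(-½) = p/L - p/2 = -p/2 + p/L)
(H*I(7, 1))*R(o, 5) = (34*(6 - 1*1))*(-½*(-6) - 6/5) = (34*(6 - 1))*(3 - 6*⅕) = (34*5)*(3 - 6/5) = 170*(9/5) = 306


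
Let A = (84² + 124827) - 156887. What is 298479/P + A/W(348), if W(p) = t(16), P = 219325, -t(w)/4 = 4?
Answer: 1372194491/877300 ≈ 1564.1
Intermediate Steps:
t(w) = -16 (t(w) = -4*4 = -16)
W(p) = -16
A = -25004 (A = (7056 + 124827) - 156887 = 131883 - 156887 = -25004)
298479/P + A/W(348) = 298479/219325 - 25004/(-16) = 298479*(1/219325) - 25004*(-1/16) = 298479/219325 + 6251/4 = 1372194491/877300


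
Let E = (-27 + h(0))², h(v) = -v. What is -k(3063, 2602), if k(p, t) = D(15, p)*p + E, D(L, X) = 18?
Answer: -55863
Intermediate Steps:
E = 729 (E = (-27 - 1*0)² = (-27 + 0)² = (-27)² = 729)
k(p, t) = 729 + 18*p (k(p, t) = 18*p + 729 = 729 + 18*p)
-k(3063, 2602) = -(729 + 18*3063) = -(729 + 55134) = -1*55863 = -55863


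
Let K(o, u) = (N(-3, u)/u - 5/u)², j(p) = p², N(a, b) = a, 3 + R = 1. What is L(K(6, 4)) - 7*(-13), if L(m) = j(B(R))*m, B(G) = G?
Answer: 107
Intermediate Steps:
R = -2 (R = -3 + 1 = -2)
K(o, u) = 64/u² (K(o, u) = (-3/u - 5/u)² = (-8/u)² = 64/u²)
L(m) = 4*m (L(m) = (-2)²*m = 4*m)
L(K(6, 4)) - 7*(-13) = 4*(64/4²) - 7*(-13) = 4*(64*(1/16)) + 91 = 4*4 + 91 = 16 + 91 = 107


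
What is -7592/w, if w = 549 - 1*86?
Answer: -7592/463 ≈ -16.397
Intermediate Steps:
w = 463 (w = 549 - 86 = 463)
-7592/w = -7592/463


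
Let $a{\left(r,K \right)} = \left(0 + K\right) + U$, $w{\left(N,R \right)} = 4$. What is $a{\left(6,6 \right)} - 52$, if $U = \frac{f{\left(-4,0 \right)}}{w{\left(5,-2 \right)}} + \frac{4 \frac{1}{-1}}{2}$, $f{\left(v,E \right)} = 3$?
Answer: $- \frac{189}{4} \approx -47.25$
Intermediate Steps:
$U = - \frac{5}{4}$ ($U = \frac{3}{4} + \frac{4 \frac{1}{-1}}{2} = 3 \cdot \frac{1}{4} + 4 \left(-1\right) \frac{1}{2} = \frac{3}{4} - 2 = - \frac{5}{4} \approx -1.25$)
$a{\left(r,K \right)} = - \frac{5}{4} + K$ ($a{\left(r,K \right)} = \left(0 + K\right) - \frac{5}{4} = K - \frac{5}{4} = - \frac{5}{4} + K$)
$a{\left(6,6 \right)} - 52 = \left(- \frac{5}{4} + 6\right) - 52 = \frac{19}{4} - 52 = - \frac{189}{4}$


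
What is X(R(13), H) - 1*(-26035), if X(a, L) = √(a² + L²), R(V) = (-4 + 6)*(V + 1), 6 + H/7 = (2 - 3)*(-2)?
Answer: 26035 + 28*√2 ≈ 26075.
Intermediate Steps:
H = -28 (H = -42 + 7*((2 - 3)*(-2)) = -42 + 7*(-1*(-2)) = -42 + 7*2 = -42 + 14 = -28)
R(V) = 2 + 2*V (R(V) = 2*(1 + V) = 2 + 2*V)
X(a, L) = √(L² + a²)
X(R(13), H) - 1*(-26035) = √((-28)² + (2 + 2*13)²) - 1*(-26035) = √(784 + (2 + 26)²) + 26035 = √(784 + 28²) + 26035 = √(784 + 784) + 26035 = √1568 + 26035 = 28*√2 + 26035 = 26035 + 28*√2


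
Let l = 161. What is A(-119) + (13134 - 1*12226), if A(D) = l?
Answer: 1069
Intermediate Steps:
A(D) = 161
A(-119) + (13134 - 1*12226) = 161 + (13134 - 1*12226) = 161 + (13134 - 12226) = 161 + 908 = 1069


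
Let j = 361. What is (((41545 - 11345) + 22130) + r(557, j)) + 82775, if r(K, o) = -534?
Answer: 134571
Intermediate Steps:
(((41545 - 11345) + 22130) + r(557, j)) + 82775 = (((41545 - 11345) + 22130) - 534) + 82775 = ((30200 + 22130) - 534) + 82775 = (52330 - 534) + 82775 = 51796 + 82775 = 134571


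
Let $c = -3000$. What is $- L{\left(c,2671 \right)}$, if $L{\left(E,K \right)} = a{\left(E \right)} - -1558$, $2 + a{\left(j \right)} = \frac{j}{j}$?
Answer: $-1557$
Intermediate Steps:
$a{\left(j \right)} = -1$ ($a{\left(j \right)} = -2 + \frac{j}{j} = -2 + 1 = -1$)
$L{\left(E,K \right)} = 1557$ ($L{\left(E,K \right)} = -1 - -1558 = -1 + 1558 = 1557$)
$- L{\left(c,2671 \right)} = \left(-1\right) 1557 = -1557$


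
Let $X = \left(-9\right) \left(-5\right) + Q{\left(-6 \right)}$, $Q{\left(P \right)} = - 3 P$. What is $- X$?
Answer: $-63$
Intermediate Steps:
$X = 63$ ($X = \left(-9\right) \left(-5\right) - -18 = 45 + 18 = 63$)
$- X = \left(-1\right) 63 = -63$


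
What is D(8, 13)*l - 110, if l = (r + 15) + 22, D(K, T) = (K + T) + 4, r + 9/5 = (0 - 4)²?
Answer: 1170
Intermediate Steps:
r = 71/5 (r = -9/5 + (0 - 4)² = -9/5 + (-4)² = -9/5 + 16 = 71/5 ≈ 14.200)
D(K, T) = 4 + K + T
l = 256/5 (l = (71/5 + 15) + 22 = 146/5 + 22 = 256/5 ≈ 51.200)
D(8, 13)*l - 110 = (4 + 8 + 13)*(256/5) - 110 = 25*(256/5) - 110 = 1280 - 110 = 1170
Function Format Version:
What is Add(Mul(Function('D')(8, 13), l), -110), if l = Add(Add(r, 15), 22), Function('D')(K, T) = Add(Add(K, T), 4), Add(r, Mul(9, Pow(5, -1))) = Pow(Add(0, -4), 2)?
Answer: 1170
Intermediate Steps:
r = Rational(71, 5) (r = Add(Rational(-9, 5), Pow(Add(0, -4), 2)) = Add(Rational(-9, 5), Pow(-4, 2)) = Add(Rational(-9, 5), 16) = Rational(71, 5) ≈ 14.200)
Function('D')(K, T) = Add(4, K, T)
l = Rational(256, 5) (l = Add(Add(Rational(71, 5), 15), 22) = Add(Rational(146, 5), 22) = Rational(256, 5) ≈ 51.200)
Add(Mul(Function('D')(8, 13), l), -110) = Add(Mul(Add(4, 8, 13), Rational(256, 5)), -110) = Add(Mul(25, Rational(256, 5)), -110) = Add(1280, -110) = 1170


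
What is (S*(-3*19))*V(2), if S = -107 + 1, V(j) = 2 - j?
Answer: 0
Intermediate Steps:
S = -106
(S*(-3*19))*V(2) = (-(-318)*19)*(2 - 1*2) = (-106*(-57))*(2 - 2) = 6042*0 = 0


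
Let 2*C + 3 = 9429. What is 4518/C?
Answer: 1506/1571 ≈ 0.95862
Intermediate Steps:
C = 4713 (C = -3/2 + (½)*9429 = -3/2 + 9429/2 = 4713)
4518/C = 4518/4713 = 4518*(1/4713) = 1506/1571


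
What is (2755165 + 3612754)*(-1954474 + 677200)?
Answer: -8133577372806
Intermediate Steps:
(2755165 + 3612754)*(-1954474 + 677200) = 6367919*(-1277274) = -8133577372806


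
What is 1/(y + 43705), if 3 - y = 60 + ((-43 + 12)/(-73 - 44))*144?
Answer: 13/566928 ≈ 2.2931e-5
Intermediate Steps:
y = -1237/13 (y = 3 - (60 + ((-43 + 12)/(-73 - 44))*144) = 3 - (60 - 31/(-117)*144) = 3 - (60 - 31*(-1/117)*144) = 3 - (60 + (31/117)*144) = 3 - (60 + 496/13) = 3 - 1*1276/13 = 3 - 1276/13 = -1237/13 ≈ -95.154)
1/(y + 43705) = 1/(-1237/13 + 43705) = 1/(566928/13) = 13/566928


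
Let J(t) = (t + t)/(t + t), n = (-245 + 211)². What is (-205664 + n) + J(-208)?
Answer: -204507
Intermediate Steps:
n = 1156 (n = (-34)² = 1156)
J(t) = 1 (J(t) = (2*t)/((2*t)) = (2*t)*(1/(2*t)) = 1)
(-205664 + n) + J(-208) = (-205664 + 1156) + 1 = -204508 + 1 = -204507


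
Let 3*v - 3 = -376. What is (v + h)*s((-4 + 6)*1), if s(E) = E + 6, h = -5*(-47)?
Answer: 2656/3 ≈ 885.33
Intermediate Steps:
h = 235
v = -373/3 (v = 1 + (⅓)*(-376) = 1 - 376/3 = -373/3 ≈ -124.33)
s(E) = 6 + E
(v + h)*s((-4 + 6)*1) = (-373/3 + 235)*(6 + (-4 + 6)*1) = 332*(6 + 2*1)/3 = 332*(6 + 2)/3 = (332/3)*8 = 2656/3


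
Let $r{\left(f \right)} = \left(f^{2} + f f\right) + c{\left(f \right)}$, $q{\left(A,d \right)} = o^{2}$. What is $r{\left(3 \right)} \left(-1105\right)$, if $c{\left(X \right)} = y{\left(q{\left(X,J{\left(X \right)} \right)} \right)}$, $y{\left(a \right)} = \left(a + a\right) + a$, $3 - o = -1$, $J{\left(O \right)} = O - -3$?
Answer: $-72930$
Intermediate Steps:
$J{\left(O \right)} = 3 + O$ ($J{\left(O \right)} = O + 3 = 3 + O$)
$o = 4$ ($o = 3 - -1 = 3 + 1 = 4$)
$q{\left(A,d \right)} = 16$ ($q{\left(A,d \right)} = 4^{2} = 16$)
$y{\left(a \right)} = 3 a$ ($y{\left(a \right)} = 2 a + a = 3 a$)
$c{\left(X \right)} = 48$ ($c{\left(X \right)} = 3 \cdot 16 = 48$)
$r{\left(f \right)} = 48 + 2 f^{2}$ ($r{\left(f \right)} = \left(f^{2} + f f\right) + 48 = \left(f^{2} + f^{2}\right) + 48 = 2 f^{2} + 48 = 48 + 2 f^{2}$)
$r{\left(3 \right)} \left(-1105\right) = \left(48 + 2 \cdot 3^{2}\right) \left(-1105\right) = \left(48 + 2 \cdot 9\right) \left(-1105\right) = \left(48 + 18\right) \left(-1105\right) = 66 \left(-1105\right) = -72930$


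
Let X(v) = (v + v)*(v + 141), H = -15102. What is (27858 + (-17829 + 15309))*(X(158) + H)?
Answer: 2011381116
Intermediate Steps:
X(v) = 2*v*(141 + v) (X(v) = (2*v)*(141 + v) = 2*v*(141 + v))
(27858 + (-17829 + 15309))*(X(158) + H) = (27858 + (-17829 + 15309))*(2*158*(141 + 158) - 15102) = (27858 - 2520)*(2*158*299 - 15102) = 25338*(94484 - 15102) = 25338*79382 = 2011381116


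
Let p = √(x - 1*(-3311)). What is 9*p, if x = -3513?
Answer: 9*I*√202 ≈ 127.91*I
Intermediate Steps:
p = I*√202 (p = √(-3513 - 1*(-3311)) = √(-3513 + 3311) = √(-202) = I*√202 ≈ 14.213*I)
9*p = 9*(I*√202) = 9*I*√202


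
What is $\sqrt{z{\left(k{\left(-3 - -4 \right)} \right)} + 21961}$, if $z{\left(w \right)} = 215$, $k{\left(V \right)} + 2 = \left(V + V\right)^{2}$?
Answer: $12 \sqrt{154} \approx 148.92$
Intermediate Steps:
$k{\left(V \right)} = -2 + 4 V^{2}$ ($k{\left(V \right)} = -2 + \left(V + V\right)^{2} = -2 + \left(2 V\right)^{2} = -2 + 4 V^{2}$)
$\sqrt{z{\left(k{\left(-3 - -4 \right)} \right)} + 21961} = \sqrt{215 + 21961} = \sqrt{22176} = 12 \sqrt{154}$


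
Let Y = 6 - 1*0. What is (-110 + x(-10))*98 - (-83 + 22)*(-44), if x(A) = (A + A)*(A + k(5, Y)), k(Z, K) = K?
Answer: -5624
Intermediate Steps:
Y = 6 (Y = 6 + 0 = 6)
x(A) = 2*A*(6 + A) (x(A) = (A + A)*(A + 6) = (2*A)*(6 + A) = 2*A*(6 + A))
(-110 + x(-10))*98 - (-83 + 22)*(-44) = (-110 + 2*(-10)*(6 - 10))*98 - (-83 + 22)*(-44) = (-110 + 2*(-10)*(-4))*98 - (-61)*(-44) = (-110 + 80)*98 - 1*2684 = -30*98 - 2684 = -2940 - 2684 = -5624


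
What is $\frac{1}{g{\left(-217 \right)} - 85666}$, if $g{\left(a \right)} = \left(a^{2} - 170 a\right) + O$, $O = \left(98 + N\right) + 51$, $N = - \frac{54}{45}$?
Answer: $- \frac{5}{7696} \approx -0.00064969$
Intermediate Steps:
$N = - \frac{6}{5}$ ($N = \left(-54\right) \frac{1}{45} = - \frac{6}{5} \approx -1.2$)
$O = \frac{739}{5}$ ($O = \left(98 - \frac{6}{5}\right) + 51 = \frac{484}{5} + 51 = \frac{739}{5} \approx 147.8$)
$g{\left(a \right)} = \frac{739}{5} + a^{2} - 170 a$ ($g{\left(a \right)} = \left(a^{2} - 170 a\right) + \frac{739}{5} = \frac{739}{5} + a^{2} - 170 a$)
$\frac{1}{g{\left(-217 \right)} - 85666} = \frac{1}{\left(\frac{739}{5} + \left(-217\right)^{2} - -36890\right) - 85666} = \frac{1}{\left(\frac{739}{5} + 47089 + 36890\right) - 85666} = \frac{1}{\frac{420634}{5} - 85666} = \frac{1}{- \frac{7696}{5}} = - \frac{5}{7696}$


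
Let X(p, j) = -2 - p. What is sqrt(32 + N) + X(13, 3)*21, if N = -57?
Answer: -315 + 5*I ≈ -315.0 + 5.0*I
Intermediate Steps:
sqrt(32 + N) + X(13, 3)*21 = sqrt(32 - 57) + (-2 - 1*13)*21 = sqrt(-25) + (-2 - 13)*21 = 5*I - 15*21 = 5*I - 315 = -315 + 5*I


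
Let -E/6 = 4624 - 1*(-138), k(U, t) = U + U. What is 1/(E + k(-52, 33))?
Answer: -1/28676 ≈ -3.4872e-5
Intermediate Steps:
k(U, t) = 2*U
E = -28572 (E = -6*(4624 - 1*(-138)) = -6*(4624 + 138) = -6*4762 = -28572)
1/(E + k(-52, 33)) = 1/(-28572 + 2*(-52)) = 1/(-28572 - 104) = 1/(-28676) = -1/28676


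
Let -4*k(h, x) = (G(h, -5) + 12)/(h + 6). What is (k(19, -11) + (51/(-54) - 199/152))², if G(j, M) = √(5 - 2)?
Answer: 6590380933/1169640000 + 81179*√3/1710000 ≈ 5.7168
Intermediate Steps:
G(j, M) = √3
k(h, x) = -(12 + √3)/(4*(6 + h)) (k(h, x) = -(√3 + 12)/(4*(h + 6)) = -(12 + √3)/(4*(6 + h)))
(k(19, -11) + (51/(-54) - 199/152))² = ((-12 - √3)/(4*(6 + 19)) + (51/(-54) - 199/152))² = ((¼)*(-12 - √3)/25 + (51*(-1/54) - 199*1/152))² = ((¼)*(1/25)*(-12 - √3) + (-17/18 - 199/152))² = ((-3/25 - √3/100) - 3083/1368)² = (-81179/34200 - √3/100)²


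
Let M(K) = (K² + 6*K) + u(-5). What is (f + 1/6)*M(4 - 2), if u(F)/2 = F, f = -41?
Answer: -245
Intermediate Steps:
u(F) = 2*F
M(K) = -10 + K² + 6*K (M(K) = (K² + 6*K) + 2*(-5) = (K² + 6*K) - 10 = -10 + K² + 6*K)
(f + 1/6)*M(4 - 2) = (-41 + 1/6)*(-10 + (4 - 2)² + 6*(4 - 2)) = (-41 + ⅙)*(-10 + 2² + 6*2) = -245*(-10 + 4 + 12)/6 = -245/6*6 = -245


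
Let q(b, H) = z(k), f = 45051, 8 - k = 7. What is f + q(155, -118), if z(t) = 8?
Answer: 45059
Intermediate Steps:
k = 1 (k = 8 - 1*7 = 8 - 7 = 1)
q(b, H) = 8
f + q(155, -118) = 45051 + 8 = 45059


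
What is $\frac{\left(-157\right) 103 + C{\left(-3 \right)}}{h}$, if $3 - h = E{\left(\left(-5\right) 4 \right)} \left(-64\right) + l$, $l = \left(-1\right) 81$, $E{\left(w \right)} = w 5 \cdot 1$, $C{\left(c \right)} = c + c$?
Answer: $\frac{16177}{6316} \approx 2.5613$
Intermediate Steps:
$C{\left(c \right)} = 2 c$
$E{\left(w \right)} = 5 w$ ($E{\left(w \right)} = 5 w 1 = 5 w$)
$l = -81$
$h = -6316$ ($h = 3 - \left(5 \left(\left(-5\right) 4\right) \left(-64\right) - 81\right) = 3 - \left(5 \left(-20\right) \left(-64\right) - 81\right) = 3 - \left(\left(-100\right) \left(-64\right) - 81\right) = 3 - \left(6400 - 81\right) = 3 - 6319 = -6316$)
$\frac{\left(-157\right) 103 + C{\left(-3 \right)}}{h} = \frac{\left(-157\right) 103 + 2 \left(-3\right)}{-6316} = \left(-16171 - 6\right) \left(- \frac{1}{6316}\right) = \left(-16177\right) \left(- \frac{1}{6316}\right) = \frac{16177}{6316}$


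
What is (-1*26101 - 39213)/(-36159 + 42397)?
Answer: -32657/3119 ≈ -10.470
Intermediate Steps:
(-1*26101 - 39213)/(-36159 + 42397) = (-26101 - 39213)/6238 = -65314*1/6238 = -32657/3119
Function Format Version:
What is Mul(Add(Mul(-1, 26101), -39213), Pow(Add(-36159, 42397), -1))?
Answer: Rational(-32657, 3119) ≈ -10.470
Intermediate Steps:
Mul(Add(Mul(-1, 26101), -39213), Pow(Add(-36159, 42397), -1)) = Mul(Add(-26101, -39213), Pow(6238, -1)) = Mul(-65314, Rational(1, 6238)) = Rational(-32657, 3119)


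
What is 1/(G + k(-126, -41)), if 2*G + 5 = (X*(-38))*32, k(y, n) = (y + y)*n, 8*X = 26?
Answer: 2/16707 ≈ 0.00011971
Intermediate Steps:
X = 13/4 (X = (⅛)*26 = 13/4 ≈ 3.2500)
k(y, n) = 2*n*y (k(y, n) = (2*y)*n = 2*n*y)
G = -3957/2 (G = -5/2 + (((13/4)*(-38))*32)/2 = -5/2 + (-247/2*32)/2 = -5/2 + (½)*(-3952) = -5/2 - 1976 = -3957/2 ≈ -1978.5)
1/(G + k(-126, -41)) = 1/(-3957/2 + 2*(-41)*(-126)) = 1/(-3957/2 + 10332) = 1/(16707/2) = 2/16707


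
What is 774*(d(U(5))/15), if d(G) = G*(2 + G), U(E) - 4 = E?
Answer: 25542/5 ≈ 5108.4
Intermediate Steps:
U(E) = 4 + E
774*(d(U(5))/15) = 774*(((4 + 5)*(2 + (4 + 5)))/15) = 774*((9*(2 + 9))*(1/15)) = 774*((9*11)*(1/15)) = 774*(99*(1/15)) = 774*(33/5) = 25542/5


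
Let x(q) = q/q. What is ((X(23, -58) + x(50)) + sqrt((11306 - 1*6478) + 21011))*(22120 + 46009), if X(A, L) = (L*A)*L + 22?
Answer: 5272843955 + 613161*sqrt(319) ≈ 5.2838e+9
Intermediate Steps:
x(q) = 1
X(A, L) = 22 + A*L**2 (X(A, L) = (A*L)*L + 22 = A*L**2 + 22 = 22 + A*L**2)
((X(23, -58) + x(50)) + sqrt((11306 - 1*6478) + 21011))*(22120 + 46009) = (((22 + 23*(-58)**2) + 1) + sqrt((11306 - 1*6478) + 21011))*(22120 + 46009) = (((22 + 23*3364) + 1) + sqrt((11306 - 6478) + 21011))*68129 = (((22 + 77372) + 1) + sqrt(4828 + 21011))*68129 = ((77394 + 1) + sqrt(25839))*68129 = (77395 + 9*sqrt(319))*68129 = 5272843955 + 613161*sqrt(319)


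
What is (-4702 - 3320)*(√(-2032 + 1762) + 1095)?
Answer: -8784090 - 24066*I*√30 ≈ -8.7841e+6 - 1.3182e+5*I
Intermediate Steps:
(-4702 - 3320)*(√(-2032 + 1762) + 1095) = -8022*(√(-270) + 1095) = -8022*(3*I*√30 + 1095) = -8022*(1095 + 3*I*√30) = -8784090 - 24066*I*√30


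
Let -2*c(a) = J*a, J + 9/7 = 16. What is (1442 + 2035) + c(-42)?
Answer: 3786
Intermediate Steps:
J = 103/7 (J = -9/7 + 16 = 103/7 ≈ 14.714)
c(a) = -103*a/14
(1442 + 2035) + c(-42) = (1442 + 2035) - 103/14*(-42) = 3477 + 309 = 3786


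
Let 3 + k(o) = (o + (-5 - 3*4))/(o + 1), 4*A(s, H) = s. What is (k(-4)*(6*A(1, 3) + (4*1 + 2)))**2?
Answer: 900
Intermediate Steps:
A(s, H) = s/4
k(o) = -3 + (-17 + o)/(1 + o) (k(o) = -3 + (o + (-5 - 3*4))/(o + 1) = -3 + (o + (-5 - 12))/(1 + o) = -3 + (o - 17)/(1 + o) = -3 + (-17 + o)/(1 + o))
(k(-4)*(6*A(1, 3) + (4*1 + 2)))**2 = ((2*(-10 - 1*(-4))/(1 - 4))*(6*((1/4)*1) + (4*1 + 2)))**2 = ((2*(-10 + 4)/(-3))*(6*(1/4) + (4 + 2)))**2 = ((2*(-1/3)*(-6))*(3/2 + 6))**2 = (4*(15/2))**2 = 30**2 = 900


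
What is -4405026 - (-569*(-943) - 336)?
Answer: -4941257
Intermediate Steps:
-4405026 - (-569*(-943) - 336) = -4405026 - (536567 - 336) = -4405026 - 1*536231 = -4405026 - 536231 = -4941257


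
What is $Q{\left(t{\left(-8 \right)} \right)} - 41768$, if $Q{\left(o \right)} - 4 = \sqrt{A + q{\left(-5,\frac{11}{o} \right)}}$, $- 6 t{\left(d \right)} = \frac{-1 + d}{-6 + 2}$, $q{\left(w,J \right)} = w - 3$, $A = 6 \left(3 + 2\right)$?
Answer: $-41764 + \sqrt{22} \approx -41759.0$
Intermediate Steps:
$A = 30$ ($A = 6 \cdot 5 = 30$)
$q{\left(w,J \right)} = -3 + w$ ($q{\left(w,J \right)} = w - 3 = -3 + w$)
$t{\left(d \right)} = - \frac{1}{24} + \frac{d}{24}$ ($t{\left(d \right)} = - \frac{\left(-1 + d\right) \frac{1}{-6 + 2}}{6} = - \frac{\left(-1 + d\right) \frac{1}{-4}}{6} = - \frac{\left(-1 + d\right) \left(- \frac{1}{4}\right)}{6} = - \frac{\frac{1}{4} - \frac{d}{4}}{6} = - \frac{1}{24} + \frac{d}{24}$)
$Q{\left(o \right)} = 4 + \sqrt{22}$ ($Q{\left(o \right)} = 4 + \sqrt{30 - 8} = 4 + \sqrt{22}$)
$Q{\left(t{\left(-8 \right)} \right)} - 41768 = \left(4 + \sqrt{22}\right) - 41768 = -41764 + \sqrt{22}$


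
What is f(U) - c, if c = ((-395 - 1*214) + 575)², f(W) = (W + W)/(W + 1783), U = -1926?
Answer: -161456/143 ≈ -1129.1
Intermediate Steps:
f(W) = 2*W/(1783 + W) (f(W) = (2*W)/(1783 + W) = 2*W/(1783 + W))
c = 1156 (c = ((-395 - 214) + 575)² = (-609 + 575)² = (-34)² = 1156)
f(U) - c = 2*(-1926)/(1783 - 1926) - 1*1156 = 2*(-1926)/(-143) - 1156 = 2*(-1926)*(-1/143) - 1156 = 3852/143 - 1156 = -161456/143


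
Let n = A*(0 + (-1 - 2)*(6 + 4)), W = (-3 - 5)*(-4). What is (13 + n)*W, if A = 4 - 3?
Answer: -544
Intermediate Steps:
A = 1
W = 32 (W = -8*(-4) = 32)
n = -30 (n = 1*(0 + (-1 - 2)*(6 + 4)) = 1*(0 - 3*10) = 1*(0 - 30) = 1*(-30) = -30)
(13 + n)*W = (13 - 30)*32 = -17*32 = -544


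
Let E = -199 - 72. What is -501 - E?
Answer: -230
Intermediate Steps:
E = -271
-501 - E = -501 - 1*(-271) = -501 + 271 = -230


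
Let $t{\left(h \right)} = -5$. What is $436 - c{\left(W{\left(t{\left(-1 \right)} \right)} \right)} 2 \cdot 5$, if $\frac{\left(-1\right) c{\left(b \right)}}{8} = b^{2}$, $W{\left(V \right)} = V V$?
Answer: $50436$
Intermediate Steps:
$W{\left(V \right)} = V^{2}$
$c{\left(b \right)} = - 8 b^{2}$
$436 - c{\left(W{\left(t{\left(-1 \right)} \right)} \right)} 2 \cdot 5 = 436 - - 8 \left(\left(-5\right)^{2}\right)^{2} \cdot 2 \cdot 5 = 436 - - 8 \cdot 25^{2} \cdot 2 \cdot 5 = 436 - \left(-8\right) 625 \cdot 2 \cdot 5 = 436 - \left(-5000\right) 2 \cdot 5 = 436 - \left(-10000\right) 5 = 436 - -50000 = 436 + 50000 = 50436$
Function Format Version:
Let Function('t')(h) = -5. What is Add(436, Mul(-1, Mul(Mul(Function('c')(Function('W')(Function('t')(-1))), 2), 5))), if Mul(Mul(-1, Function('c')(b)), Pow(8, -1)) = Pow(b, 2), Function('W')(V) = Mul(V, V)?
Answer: 50436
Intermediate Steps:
Function('W')(V) = Pow(V, 2)
Function('c')(b) = Mul(-8, Pow(b, 2))
Add(436, Mul(-1, Mul(Mul(Function('c')(Function('W')(Function('t')(-1))), 2), 5))) = Add(436, Mul(-1, Mul(Mul(Mul(-8, Pow(Pow(-5, 2), 2)), 2), 5))) = Add(436, Mul(-1, Mul(Mul(Mul(-8, Pow(25, 2)), 2), 5))) = Add(436, Mul(-1, Mul(Mul(Mul(-8, 625), 2), 5))) = Add(436, Mul(-1, Mul(Mul(-5000, 2), 5))) = Add(436, Mul(-1, Mul(-10000, 5))) = Add(436, Mul(-1, -50000)) = Add(436, 50000) = 50436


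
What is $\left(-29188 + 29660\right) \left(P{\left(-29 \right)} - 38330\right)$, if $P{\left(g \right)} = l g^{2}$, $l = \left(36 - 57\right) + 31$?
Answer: $-14122240$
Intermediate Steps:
$l = 10$ ($l = -21 + 31 = 10$)
$P{\left(g \right)} = 10 g^{2}$
$\left(-29188 + 29660\right) \left(P{\left(-29 \right)} - 38330\right) = \left(-29188 + 29660\right) \left(10 \left(-29\right)^{2} - 38330\right) = 472 \left(10 \cdot 841 - 38330\right) = 472 \left(8410 - 38330\right) = 472 \left(-29920\right) = -14122240$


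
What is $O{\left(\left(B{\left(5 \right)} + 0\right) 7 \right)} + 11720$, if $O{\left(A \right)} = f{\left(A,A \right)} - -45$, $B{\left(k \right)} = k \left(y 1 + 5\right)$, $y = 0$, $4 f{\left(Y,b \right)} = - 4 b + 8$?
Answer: $11592$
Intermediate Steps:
$f{\left(Y,b \right)} = 2 - b$ ($f{\left(Y,b \right)} = \frac{- 4 b + 8}{4} = \frac{8 - 4 b}{4} = 2 - b$)
$B{\left(k \right)} = 5 k$ ($B{\left(k \right)} = k \left(0 \cdot 1 + 5\right) = k \left(0 + 5\right) = k 5 = 5 k$)
$O{\left(A \right)} = 47 - A$ ($O{\left(A \right)} = \left(2 - A\right) - -45 = \left(2 - A\right) + 45 = 47 - A$)
$O{\left(\left(B{\left(5 \right)} + 0\right) 7 \right)} + 11720 = \left(47 - \left(5 \cdot 5 + 0\right) 7\right) + 11720 = \left(47 - \left(25 + 0\right) 7\right) + 11720 = \left(47 - 25 \cdot 7\right) + 11720 = \left(47 - 175\right) + 11720 = -128 + 11720 = 11592$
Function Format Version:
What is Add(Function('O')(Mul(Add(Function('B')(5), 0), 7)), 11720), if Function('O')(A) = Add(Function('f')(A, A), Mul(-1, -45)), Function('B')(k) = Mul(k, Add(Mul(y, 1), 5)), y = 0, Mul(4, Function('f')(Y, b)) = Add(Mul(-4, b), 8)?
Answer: 11592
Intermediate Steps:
Function('f')(Y, b) = Add(2, Mul(-1, b)) (Function('f')(Y, b) = Mul(Rational(1, 4), Add(Mul(-4, b), 8)) = Mul(Rational(1, 4), Add(8, Mul(-4, b))) = Add(2, Mul(-1, b)))
Function('B')(k) = Mul(5, k) (Function('B')(k) = Mul(k, Add(Mul(0, 1), 5)) = Mul(k, Add(0, 5)) = Mul(k, 5) = Mul(5, k))
Function('O')(A) = Add(47, Mul(-1, A)) (Function('O')(A) = Add(Add(2, Mul(-1, A)), Mul(-1, -45)) = Add(Add(2, Mul(-1, A)), 45) = Add(47, Mul(-1, A)))
Add(Function('O')(Mul(Add(Function('B')(5), 0), 7)), 11720) = Add(Add(47, Mul(-1, Mul(Add(Mul(5, 5), 0), 7))), 11720) = Add(Add(47, Mul(-1, Mul(Add(25, 0), 7))), 11720) = Add(Add(47, Mul(-1, Mul(25, 7))), 11720) = Add(Add(47, Mul(-1, 175)), 11720) = Add(Add(47, -175), 11720) = Add(-128, 11720) = 11592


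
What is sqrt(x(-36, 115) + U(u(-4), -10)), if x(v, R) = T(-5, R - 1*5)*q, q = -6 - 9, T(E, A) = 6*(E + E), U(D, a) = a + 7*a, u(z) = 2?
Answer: 2*sqrt(205) ≈ 28.636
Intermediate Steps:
U(D, a) = 8*a
T(E, A) = 12*E (T(E, A) = 6*(2*E) = 12*E)
q = -15
x(v, R) = 900 (x(v, R) = (12*(-5))*(-15) = -60*(-15) = 900)
sqrt(x(-36, 115) + U(u(-4), -10)) = sqrt(900 + 8*(-10)) = sqrt(900 - 80) = sqrt(820) = 2*sqrt(205)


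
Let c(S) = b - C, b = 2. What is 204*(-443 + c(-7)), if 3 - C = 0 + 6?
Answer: -89352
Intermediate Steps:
C = -3 (C = 3 - (0 + 6) = 3 - 1*6 = 3 - 6 = -3)
c(S) = 5 (c(S) = 2 - 1*(-3) = 2 + 3 = 5)
204*(-443 + c(-7)) = 204*(-443 + 5) = 204*(-438) = -89352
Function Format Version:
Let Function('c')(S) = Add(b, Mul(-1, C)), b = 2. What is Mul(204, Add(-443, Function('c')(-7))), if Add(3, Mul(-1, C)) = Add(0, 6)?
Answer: -89352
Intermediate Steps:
C = -3 (C = Add(3, Mul(-1, Add(0, 6))) = Add(3, Mul(-1, 6)) = Add(3, -6) = -3)
Function('c')(S) = 5 (Function('c')(S) = Add(2, Mul(-1, -3)) = Add(2, 3) = 5)
Mul(204, Add(-443, Function('c')(-7))) = Mul(204, Add(-443, 5)) = Mul(204, -438) = -89352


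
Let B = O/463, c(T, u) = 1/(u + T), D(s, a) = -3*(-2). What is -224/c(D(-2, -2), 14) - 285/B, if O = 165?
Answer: -58077/11 ≈ -5279.7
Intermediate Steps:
D(s, a) = 6
c(T, u) = 1/(T + u)
B = 165/463 ≈ 0.35637
-224/c(D(-2, -2), 14) - 285/B = -224/(1/(6 + 14)) - 285/165/463 = -224/(1/20) - 285*463/165 = -224/1/20 - 8797/11 = -224*20 - 8797/11 = -4480 - 8797/11 = -58077/11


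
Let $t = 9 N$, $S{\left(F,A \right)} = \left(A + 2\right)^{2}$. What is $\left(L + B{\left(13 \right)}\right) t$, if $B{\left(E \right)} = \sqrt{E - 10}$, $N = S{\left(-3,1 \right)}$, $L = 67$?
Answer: $5427 + 81 \sqrt{3} \approx 5567.3$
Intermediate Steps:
$S{\left(F,A \right)} = \left(2 + A\right)^{2}$
$N = 9$ ($N = \left(2 + 1\right)^{2} = 3^{2} = 9$)
$t = 81$ ($t = 9 \cdot 9 = 81$)
$B{\left(E \right)} = \sqrt{-10 + E}$
$\left(L + B{\left(13 \right)}\right) t = \left(67 + \sqrt{-10 + 13}\right) 81 = \left(67 + \sqrt{3}\right) 81 = 5427 + 81 \sqrt{3}$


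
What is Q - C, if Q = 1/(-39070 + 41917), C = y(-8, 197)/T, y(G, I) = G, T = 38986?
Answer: 30881/55496571 ≈ 0.00055645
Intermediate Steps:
C = -4/19493 (C = -8/38986 = -8*1/38986 = -4/19493 ≈ -0.00020520)
Q = 1/2847 ≈ 0.00035125
Q - C = 1/2847 - 1*(-4/19493) = 1/2847 + 4/19493 = 30881/55496571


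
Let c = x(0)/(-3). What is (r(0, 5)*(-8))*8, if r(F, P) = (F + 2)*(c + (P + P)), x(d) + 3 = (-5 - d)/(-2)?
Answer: -3904/3 ≈ -1301.3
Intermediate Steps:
x(d) = -½ + d/2 (x(d) = -3 + (-5 - d)/(-2) = -3 + (-5 - d)*(-½) = -3 + (5/2 + d/2) = -½ + d/2)
c = ⅙ (c = (-½ + (½)*0)/(-3) = (-½ + 0)*(-⅓) = -½*(-⅓) = ⅙ ≈ 0.16667)
r(F, P) = (2 + F)*(⅙ + 2*P) (r(F, P) = (F + 2)*(⅙ + (P + P)) = (2 + F)*(⅙ + 2*P))
(r(0, 5)*(-8))*8 = ((⅓ + 4*5 + (⅙)*0 + 2*0*5)*(-8))*8 = ((⅓ + 20 + 0 + 0)*(-8))*8 = ((61/3)*(-8))*8 = -488/3*8 = -3904/3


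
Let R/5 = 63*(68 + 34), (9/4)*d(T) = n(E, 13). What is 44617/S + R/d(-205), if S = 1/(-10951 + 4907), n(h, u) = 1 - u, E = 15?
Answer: -2157369379/8 ≈ -2.6967e+8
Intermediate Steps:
d(T) = -16/3 (d(T) = 4*(1 - 1*13)/9 = 4*(1 - 13)/9 = (4/9)*(-12) = -16/3)
R = 32130 (R = 5*(63*(68 + 34)) = 5*(63*102) = 5*6426 = 32130)
S = -1/6044 (S = 1/(-6044) = -1/6044 ≈ -0.00016545)
44617/S + R/d(-205) = 44617/(-1/6044) + 32130/(-16/3) = 44617*(-6044) + 32130*(-3/16) = -269665148 - 48195/8 = -2157369379/8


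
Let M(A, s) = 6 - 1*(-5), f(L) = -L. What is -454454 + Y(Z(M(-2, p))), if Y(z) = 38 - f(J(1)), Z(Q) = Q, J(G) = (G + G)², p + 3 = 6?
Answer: -454412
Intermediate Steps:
p = 3 (p = -3 + 6 = 3)
J(G) = 4*G² (J(G) = (2*G)² = 4*G²)
M(A, s) = 11 (M(A, s) = 6 + 5 = 11)
Y(z) = 42 (Y(z) = 38 - (-1)*4*1² = 38 - (-1)*4*1 = 38 - (-1)*4 = 38 - 1*(-4) = 38 + 4 = 42)
-454454 + Y(Z(M(-2, p))) = -454454 + 42 = -454412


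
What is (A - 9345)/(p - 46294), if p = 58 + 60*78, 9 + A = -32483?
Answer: 41837/41556 ≈ 1.0068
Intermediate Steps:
A = -32492 (A = -9 - 32483 = -32492)
p = 4738 (p = 58 + 4680 = 4738)
(A - 9345)/(p - 46294) = (-32492 - 9345)/(4738 - 46294) = -41837/(-41556) = -41837*(-1/41556) = 41837/41556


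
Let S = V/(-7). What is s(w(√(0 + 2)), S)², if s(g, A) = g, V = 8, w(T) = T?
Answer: 2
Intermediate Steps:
S = -8/7 (S = 8/(-7) = 8*(-⅐) = -8/7 ≈ -1.1429)
s(w(√(0 + 2)), S)² = (√(0 + 2))² = (√2)² = 2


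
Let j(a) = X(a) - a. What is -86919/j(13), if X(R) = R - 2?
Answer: 86919/2 ≈ 43460.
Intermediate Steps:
X(R) = -2 + R
j(a) = -2 (j(a) = (-2 + a) - a = -2)
-86919/j(13) = -86919/(-2) = -86919*(-½) = 86919/2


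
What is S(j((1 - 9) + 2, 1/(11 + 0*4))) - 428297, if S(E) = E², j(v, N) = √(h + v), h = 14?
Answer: -428289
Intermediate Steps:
j(v, N) = √(14 + v)
S(j((1 - 9) + 2, 1/(11 + 0*4))) - 428297 = (√(14 + ((1 - 9) + 2)))² - 428297 = (√(14 + (-8 + 2)))² - 428297 = (√(14 - 6))² - 428297 = (√8)² - 428297 = (2*√2)² - 428297 = 8 - 428297 = -428289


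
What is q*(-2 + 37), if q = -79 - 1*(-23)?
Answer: -1960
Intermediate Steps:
q = -56 (q = -79 + 23 = -56)
q*(-2 + 37) = -56*(-2 + 37) = -56*35 = -1960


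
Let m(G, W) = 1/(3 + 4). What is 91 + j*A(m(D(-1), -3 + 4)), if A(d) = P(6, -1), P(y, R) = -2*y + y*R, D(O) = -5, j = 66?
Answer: -1097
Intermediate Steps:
m(G, W) = ⅐ (m(G, W) = 1/7 = ⅐)
P(y, R) = -2*y + R*y
A(d) = -18 (A(d) = 6*(-2 - 1) = 6*(-3) = -18)
91 + j*A(m(D(-1), -3 + 4)) = 91 + 66*(-18) = 91 - 1188 = -1097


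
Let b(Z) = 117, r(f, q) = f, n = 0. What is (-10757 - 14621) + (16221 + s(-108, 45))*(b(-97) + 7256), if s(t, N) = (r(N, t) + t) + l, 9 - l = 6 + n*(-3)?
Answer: 119129675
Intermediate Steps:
l = 3 (l = 9 - (6 + 0*(-3)) = 9 - (6 + 0) = 9 - 1*6 = 9 - 6 = 3)
s(t, N) = 3 + N + t (s(t, N) = (N + t) + 3 = 3 + N + t)
(-10757 - 14621) + (16221 + s(-108, 45))*(b(-97) + 7256) = (-10757 - 14621) + (16221 + (3 + 45 - 108))*(117 + 7256) = -25378 + (16221 - 60)*7373 = -25378 + 16161*7373 = -25378 + 119155053 = 119129675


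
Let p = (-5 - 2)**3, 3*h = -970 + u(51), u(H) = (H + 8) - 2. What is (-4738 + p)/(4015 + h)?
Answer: -15243/11132 ≈ -1.3693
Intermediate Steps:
u(H) = 6 + H (u(H) = (8 + H) - 2 = 6 + H)
h = -913/3 (h = (-970 + (6 + 51))/3 = (-970 + 57)/3 = (1/3)*(-913) = -913/3 ≈ -304.33)
p = -343 (p = (-7)**3 = -343)
(-4738 + p)/(4015 + h) = (-4738 - 343)/(4015 - 913/3) = -5081/11132/3 = -5081*3/11132 = -15243/11132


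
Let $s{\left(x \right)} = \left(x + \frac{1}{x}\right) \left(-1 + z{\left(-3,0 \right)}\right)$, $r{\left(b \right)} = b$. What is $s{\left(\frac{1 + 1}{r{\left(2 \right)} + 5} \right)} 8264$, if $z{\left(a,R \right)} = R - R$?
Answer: $- \frac{218996}{7} \approx -31285.0$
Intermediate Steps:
$z{\left(a,R \right)} = 0$
$s{\left(x \right)} = - x - \frac{1}{x}$ ($s{\left(x \right)} = \left(x + \frac{1}{x}\right) \left(-1 + 0\right) = \left(x + \frac{1}{x}\right) \left(-1\right) = - x - \frac{1}{x}$)
$s{\left(\frac{1 + 1}{r{\left(2 \right)} + 5} \right)} 8264 = \left(- \frac{1 + 1}{2 + 5} - \frac{1}{\left(1 + 1\right) \frac{1}{2 + 5}}\right) 8264 = \left(- \frac{2}{7} - \frac{1}{2 \cdot \frac{1}{7}}\right) 8264 = \left(\left(-1\right) \frac{2}{7} - \frac{1}{\frac{2}{7}}\right) 8264 = \left(- \frac{2}{7} - \frac{7}{2}\right) 8264 = \left(- \frac{53}{14}\right) 8264 = - \frac{218996}{7}$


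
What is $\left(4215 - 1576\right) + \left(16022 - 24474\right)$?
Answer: $-5813$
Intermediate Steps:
$\left(4215 - 1576\right) + \left(16022 - 24474\right) = 2639 - 8452 = -5813$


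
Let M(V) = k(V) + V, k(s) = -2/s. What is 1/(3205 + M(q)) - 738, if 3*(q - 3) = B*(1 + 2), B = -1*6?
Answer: -7090701/9608 ≈ -738.00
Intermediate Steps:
B = -6
q = -3 (q = 3 + (-6*(1 + 2))/3 = 3 + (-6*3)/3 = 3 + (⅓)*(-18) = 3 - 6 = -3)
M(V) = V - 2/V (M(V) = -2/V + V = V - 2/V)
1/(3205 + M(q)) - 738 = 1/(3205 + (-3 - 2/(-3))) - 738 = 1/(3205 + (-3 - 2*(-⅓))) - 738 = 1/(3205 + (-3 + ⅔)) - 738 = 1/(3205 - 7/3) - 738 = 1/(9608/3) - 738 = 3/9608 - 738 = -7090701/9608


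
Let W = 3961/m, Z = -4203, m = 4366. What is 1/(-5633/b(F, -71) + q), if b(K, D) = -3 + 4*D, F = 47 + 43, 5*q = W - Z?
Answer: 6265210/5390640723 ≈ 0.0011622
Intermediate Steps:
W = 3961/4366 ≈ 0.90724
q = 18354259/21830 (q = (3961/4366 - 1*(-4203))/5 = (3961/4366 + 4203)/5 = (⅕)*(18354259/4366) = 18354259/21830 ≈ 840.78)
F = 90
1/(-5633/b(F, -71) + q) = 1/(-5633/(-3 + 4*(-71)) + 18354259/21830) = 1/(-5633/(-3 - 284) + 18354259/21830) = 1/(-5633/(-287) + 18354259/21830) = 1/(-5633*(-1/287) + 18354259/21830) = 1/(5633/287 + 18354259/21830) = 1/(5390640723/6265210) = 6265210/5390640723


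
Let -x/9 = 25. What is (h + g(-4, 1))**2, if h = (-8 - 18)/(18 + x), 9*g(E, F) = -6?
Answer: 12544/42849 ≈ 0.29275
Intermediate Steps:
x = -225 (x = -9*25 = -225)
g(E, F) = -2/3 (g(E, F) = (1/9)*(-6) = -2/3)
h = 26/207 (h = (-8 - 18)/(18 - 225) = -26/(-207) = -26*(-1/207) = 26/207 ≈ 0.12560)
(h + g(-4, 1))**2 = (26/207 - 2/3)**2 = (-112/207)**2 = 12544/42849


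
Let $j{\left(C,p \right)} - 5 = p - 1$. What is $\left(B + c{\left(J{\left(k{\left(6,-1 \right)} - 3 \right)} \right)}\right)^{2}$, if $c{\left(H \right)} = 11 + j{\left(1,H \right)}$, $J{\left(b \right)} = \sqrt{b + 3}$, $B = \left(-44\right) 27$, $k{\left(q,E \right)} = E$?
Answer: $\left(1173 - i\right)^{2} \approx 1.3759 \cdot 10^{6} - 2346.0 i$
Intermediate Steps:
$j{\left(C,p \right)} = 4 + p$ ($j{\left(C,p \right)} = 5 + \left(p - 1\right) = 5 + \left(-1 + p\right) = 4 + p$)
$B = -1188$
$J{\left(b \right)} = \sqrt{3 + b}$
$c{\left(H \right)} = 15 + H$ ($c{\left(H \right)} = 11 + \left(4 + H\right) = 15 + H$)
$\left(B + c{\left(J{\left(k{\left(6,-1 \right)} - 3 \right)} \right)}\right)^{2} = \left(-1188 + \left(15 + \sqrt{3 - 4}\right)\right)^{2} = \left(-1188 + \left(15 + \sqrt{-1}\right)\right)^{2} = \left(-1188 + \left(15 + i\right)\right)^{2} = \left(-1173 + i\right)^{2}$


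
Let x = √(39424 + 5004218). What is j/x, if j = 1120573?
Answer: 1120573*√5043642/5043642 ≈ 498.96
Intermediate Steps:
x = √5043642 ≈ 2245.8
j/x = 1120573/(√5043642) = 1120573*(√5043642/5043642) = 1120573*√5043642/5043642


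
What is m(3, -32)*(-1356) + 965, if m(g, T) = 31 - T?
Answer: -84463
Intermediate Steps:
m(3, -32)*(-1356) + 965 = (31 - 1*(-32))*(-1356) + 965 = (31 + 32)*(-1356) + 965 = 63*(-1356) + 965 = -85428 + 965 = -84463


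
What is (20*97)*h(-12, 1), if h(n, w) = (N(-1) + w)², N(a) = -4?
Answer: 17460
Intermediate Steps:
h(n, w) = (-4 + w)²
(20*97)*h(-12, 1) = (20*97)*(-4 + 1)² = 1940*(-3)² = 1940*9 = 17460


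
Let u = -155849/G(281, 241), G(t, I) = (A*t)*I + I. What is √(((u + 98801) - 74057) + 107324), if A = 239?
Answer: √8649540532315696090/8092780 ≈ 363.41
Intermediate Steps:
G(t, I) = I + 239*I*t (G(t, I) = (239*t)*I + I = 239*I*t + I = I + 239*I*t)
u = -155849/16185560 (u = -155849*1/(241*(1 + 239*281)) = -155849*1/(241*(1 + 67159)) = -155849/(241*67160) = -155849/16185560 ≈ -0.0096289)
√(((u + 98801) - 74057) + 107324) = √(((-155849/16185560 + 98801) - 74057) + 107324) = √((1599149357711/16185560 - 74057) + 107324) = √(400495340791/16185560 + 107324) = √(2137594382231/16185560) = √8649540532315696090/8092780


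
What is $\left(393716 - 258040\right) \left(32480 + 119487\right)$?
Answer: $20618274692$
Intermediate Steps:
$\left(393716 - 258040\right) \left(32480 + 119487\right) = 135676 \cdot 151967 = 20618274692$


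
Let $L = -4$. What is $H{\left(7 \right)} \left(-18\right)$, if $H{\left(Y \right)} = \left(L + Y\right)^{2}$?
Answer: $-162$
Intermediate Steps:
$H{\left(Y \right)} = \left(-4 + Y\right)^{2}$
$H{\left(7 \right)} \left(-18\right) = \left(-4 + 7\right)^{2} \left(-18\right) = 3^{2} \left(-18\right) = 9 \left(-18\right) = -162$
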